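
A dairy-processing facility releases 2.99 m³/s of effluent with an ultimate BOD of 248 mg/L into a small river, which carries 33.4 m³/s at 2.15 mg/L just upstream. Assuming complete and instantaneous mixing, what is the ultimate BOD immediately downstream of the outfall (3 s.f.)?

Flow-weighted mixing: C = (Q_r C_r + Q_w C_w)/(Q_r + Q_w)
= (33.4×2.15 + 2.99×248)/(33.4 + 2.99) = 813.3/36.39 = 22.35 mg/L.

22.4 mg/L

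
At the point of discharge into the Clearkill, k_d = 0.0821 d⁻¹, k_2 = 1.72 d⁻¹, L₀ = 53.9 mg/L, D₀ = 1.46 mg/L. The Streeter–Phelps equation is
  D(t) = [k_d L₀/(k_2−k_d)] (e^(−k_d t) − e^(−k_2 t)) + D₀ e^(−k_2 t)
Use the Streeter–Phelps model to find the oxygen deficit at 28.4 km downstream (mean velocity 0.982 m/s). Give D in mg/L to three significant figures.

D ≈ 1.93 mg/L

Travel time t = x/v = 28.4 km / (0.982 m/s) = 28400 m / 0.982 m/s = 28920 s = 0.3347 d.
k_d L₀/(k_2−k_d) = 0.0821×53.9/(1.72−0.0821) = 4.425/1.638 = 2.702 mg/L.
e^(−k_d t) = e^(−0.0821×0.3347) = 0.9729; e^(−k_2 t) = e^(−1.72×0.3347) = 0.5623.
D = 2.702 × (0.9729 − 0.5623) + 1.46 × 0.5623 = 1.109 + 0.8209 = 1.930 mg/L.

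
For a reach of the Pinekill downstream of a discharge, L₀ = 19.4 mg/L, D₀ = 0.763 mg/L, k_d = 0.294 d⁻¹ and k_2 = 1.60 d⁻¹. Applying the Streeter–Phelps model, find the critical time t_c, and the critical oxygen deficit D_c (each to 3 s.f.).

With k_2/k_d = 5.442 and 1 − D₀(k_2−k_d)/(k_d L₀) = 0.8253,
t_c = ln(5.442 × 0.8253) / (1.60 − 0.294) = ln(4.491) / 1.306 = 1.502/1.306 = 1.150 d.
L(t_c) = L₀ e^(−k_d t_c) = 19.4 × 0.7131 = 13.83 mg/L, and at the critical point k_2 D_c = k_d L, so D_c = (0.294/1.60) × 13.83 = 2.542 mg/L.

t_c ≈ 1.15 d; D_c ≈ 2.54 mg/L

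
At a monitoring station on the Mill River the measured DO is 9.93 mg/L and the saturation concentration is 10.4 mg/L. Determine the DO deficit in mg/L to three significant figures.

D = C_s − C = 10.4 − 9.93 = 0.470 mg/L.

D ≈ 0.470 mg/L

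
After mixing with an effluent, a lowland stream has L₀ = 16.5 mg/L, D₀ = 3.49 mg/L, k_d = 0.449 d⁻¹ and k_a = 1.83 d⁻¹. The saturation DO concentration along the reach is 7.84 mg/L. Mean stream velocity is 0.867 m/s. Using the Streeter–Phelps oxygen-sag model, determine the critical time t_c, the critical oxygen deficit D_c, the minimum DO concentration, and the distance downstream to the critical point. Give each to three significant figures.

t_c = [1/(k_a−k_d)] ln[(k_a/k_d)(1 − D₀(k_a−k_d)/(k_d L₀))]
= [1/(1.83−0.449)] ln[(1.83/0.449)(1 − 3.49×1.381/(0.449×16.5))]
= (1/1.381) ln[4.076 × 0.3494] = 0.7241 × ln(1.424) = 0.7241 × 0.3536 = 0.2561 d.
D_c = (k_d/k_a) L₀ e^(−k_d t_c) = (0.449/1.83) × 16.5 × e^(−0.449×0.2561) = 0.2454 × 16.5 × 0.8914 = 3.609 mg/L.
Minimum DO = C_s − D_c = 7.84 − 3.609 = 4.231 mg/L.
x_c = v t_c = 0.867 m/s × 0.2561 d × 86400 s/d = 19180 m ≈ 19.2 km.

t_c ≈ 0.256 d; D_c ≈ 3.61 mg/L; min DO ≈ 4.23 mg/L; x_c ≈ 19.2 km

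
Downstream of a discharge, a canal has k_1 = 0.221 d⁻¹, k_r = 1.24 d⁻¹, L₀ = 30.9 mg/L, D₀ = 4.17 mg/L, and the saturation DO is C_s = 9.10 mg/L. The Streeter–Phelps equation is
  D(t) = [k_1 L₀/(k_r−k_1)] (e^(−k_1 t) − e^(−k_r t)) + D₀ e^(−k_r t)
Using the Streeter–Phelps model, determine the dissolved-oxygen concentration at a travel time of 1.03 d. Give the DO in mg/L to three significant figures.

DO ≈ 4.47 mg/L

k_1 L₀/(k_r−k_1) = 0.221×30.9/(1.24−0.221) = 6.829/1.019 = 6.702 mg/L.
e^(−k_1 t) = e^(−0.221×1.030) = 0.7964; e^(−k_r t) = e^(−1.24×1.030) = 0.2788.
D = 6.702 × (0.7964 − 0.2788) + 4.17 × 0.2788 = 3.469 + 1.163 = 4.631 mg/L.
DO = C_s − D = 9.10 − 4.631 = 4.469 mg/L.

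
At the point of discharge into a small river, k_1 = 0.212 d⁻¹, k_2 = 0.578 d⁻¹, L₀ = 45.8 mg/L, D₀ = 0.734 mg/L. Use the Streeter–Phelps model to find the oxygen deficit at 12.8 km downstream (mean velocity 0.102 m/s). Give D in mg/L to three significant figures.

Travel time t = x/v = 12.8 km / (0.102 m/s) = 12800 m / 0.102 m/s = 125500 s = 1.452 d.
k_1 L₀/(k_2−k_1) = 0.212×45.8/(0.578−0.212) = 9.710/0.3660 = 26.53 mg/L.
e^(−k_1 t) = e^(−0.212×1.452) = 0.7350; e^(−k_2 t) = e^(−0.578×1.452) = 0.4319.
D = 26.53 × (0.7350 − 0.4319) + 0.734 × 0.4319 = 8.040 + 0.3170 = 8.357 mg/L.

D ≈ 8.36 mg/L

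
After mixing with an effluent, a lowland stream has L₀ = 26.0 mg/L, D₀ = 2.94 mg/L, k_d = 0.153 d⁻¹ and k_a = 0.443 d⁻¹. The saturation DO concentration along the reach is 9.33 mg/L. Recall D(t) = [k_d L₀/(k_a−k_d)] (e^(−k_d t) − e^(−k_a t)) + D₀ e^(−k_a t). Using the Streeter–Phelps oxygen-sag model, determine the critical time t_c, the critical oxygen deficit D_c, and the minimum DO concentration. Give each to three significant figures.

At the critical point dD/dt = 0, so k_d L₀ e^(−k_d t) = k_a D. Substituting D(t) from the Streeter–Phelps equation and solving for t gives
t_c = ln[(k_a/k_d)(1 − D₀(k_a−k_d)/(k_d L₀))] / (k_a−k_d).
Here k_a−k_d = 0.2900 d⁻¹ and 1 − D₀(k_a−k_d)/(k_d L₀) = 1 − 2.94×0.2900/(0.153×26.0) = 0.7857, so
t_c = ln(2.895 × 0.7857) / 0.2900 = 0.8219 / 0.2900 = 2.834 d.
L(t_c) = L₀ e^(−k_d t_c) = 26.0 × 0.6482 = 16.85 mg/L, and at the critical point k_a D_c = k_d L, so D_c = (0.153/0.443) × 16.85 = 5.820 mg/L.
Minimum DO = C_s − D_c = 9.33 − 5.820 = 3.510 mg/L.

t_c ≈ 2.83 d; D_c ≈ 5.82 mg/L; min DO ≈ 3.51 mg/L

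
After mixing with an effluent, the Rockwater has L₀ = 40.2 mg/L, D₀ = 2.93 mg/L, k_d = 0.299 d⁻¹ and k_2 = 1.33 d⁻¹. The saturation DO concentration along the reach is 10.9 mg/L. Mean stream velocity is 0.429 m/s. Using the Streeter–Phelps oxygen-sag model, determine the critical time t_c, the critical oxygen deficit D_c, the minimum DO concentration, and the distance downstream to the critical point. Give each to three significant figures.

With k_2/k_d = 4.448 and 1 − D₀(k_2−k_d)/(k_d L₀) = 0.7487,
t_c = ln(4.448 × 0.7487) / (1.33 − 0.299) = ln(3.330) / 1.031 = 1.203/1.031 = 1.167 d.
L(t_c) = L₀ e^(−k_d t_c) = 40.2 × 0.7055 = 28.36 mg/L, and at the critical point k_2 D_c = k_d L, so D_c = (0.299/1.33) × 28.36 = 6.376 mg/L.
Minimum DO = C_s − D_c = 10.9 − 6.376 = 4.524 mg/L.
x_c = v t_c = 0.429 m/s × 1.167 d × 86400 s/d = 43250 m ≈ 43.3 km.

t_c ≈ 1.17 d; D_c ≈ 6.38 mg/L; min DO ≈ 4.52 mg/L; x_c ≈ 43.3 km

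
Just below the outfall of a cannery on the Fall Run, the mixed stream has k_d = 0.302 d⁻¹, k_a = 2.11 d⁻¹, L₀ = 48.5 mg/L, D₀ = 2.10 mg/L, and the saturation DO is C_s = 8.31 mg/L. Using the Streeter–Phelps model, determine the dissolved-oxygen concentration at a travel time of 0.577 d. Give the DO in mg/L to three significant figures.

DO ≈ 3.28 mg/L

k_d L₀/(k_a−k_d) = 0.302×48.5/(2.11−0.302) = 14.65/1.808 = 8.101 mg/L.
e^(−k_d t) = e^(−0.302×0.5770) = 0.8401; e^(−k_a t) = e^(−2.11×0.5770) = 0.2960.
D = 8.101 × (0.8401 − 0.2960) + 2.10 × 0.2960 = 4.408 + 0.6216 = 5.029 mg/L.
DO = C_s − D = 8.31 − 5.029 = 3.281 mg/L.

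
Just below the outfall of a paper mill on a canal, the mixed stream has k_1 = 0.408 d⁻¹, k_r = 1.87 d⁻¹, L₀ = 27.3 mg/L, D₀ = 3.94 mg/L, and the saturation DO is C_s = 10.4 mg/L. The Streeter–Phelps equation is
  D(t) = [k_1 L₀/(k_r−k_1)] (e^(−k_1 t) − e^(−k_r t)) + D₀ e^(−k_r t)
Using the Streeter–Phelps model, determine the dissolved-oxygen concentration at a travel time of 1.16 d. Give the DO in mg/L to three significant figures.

k_1 L₀/(k_r−k_1) = 0.408×27.3/(1.87−0.408) = 11.14/1.462 = 7.619 mg/L.
e^(−k_1 t) = e^(−0.408×1.160) = 0.6230; e^(−k_r t) = e^(−1.87×1.160) = 0.1143.
D = 7.619 × (0.6230 − 0.1143) + 3.94 × 0.1143 = 3.875 + 0.4502 = 4.326 mg/L.
DO = C_s − D = 10.4 − 4.326 = 6.074 mg/L.

DO ≈ 6.07 mg/L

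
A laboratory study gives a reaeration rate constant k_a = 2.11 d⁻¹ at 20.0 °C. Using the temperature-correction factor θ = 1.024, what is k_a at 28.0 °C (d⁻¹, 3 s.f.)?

k_a(T₂) = k_a(T₁) · θ^(T₂−T₁) = 2.11 × 1.024^(28.0−20.0)
= 2.11 × 1.024^8.00 = 2.11 × 1.209 = 2.551 d⁻¹.

k_a ≈ 2.55 d⁻¹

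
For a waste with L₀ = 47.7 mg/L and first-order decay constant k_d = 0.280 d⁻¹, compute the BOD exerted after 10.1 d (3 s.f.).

y_t = L₀(1 − e^(−k_d t)) = 47.7 × (1 − e^(−0.280×10.1))
= 47.7 × (1 − 0.05913) = 47.7 × 0.9409 = 44.88 mg/L.

y ≈ 44.9 mg/L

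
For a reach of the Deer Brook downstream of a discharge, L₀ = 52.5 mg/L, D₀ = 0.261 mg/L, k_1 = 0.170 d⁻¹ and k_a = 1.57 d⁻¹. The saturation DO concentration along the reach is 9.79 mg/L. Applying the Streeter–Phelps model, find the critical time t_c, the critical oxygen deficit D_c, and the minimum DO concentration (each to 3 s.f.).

t_c = [1/(k_a−k_1)] ln[(k_a/k_1)(1 − D₀(k_a−k_1)/(k_1 L₀))]
= [1/(1.57−0.170)] ln[(1.57/0.170)(1 − 0.261×1.400/(0.170×52.5))]
= (1/1.400) ln[9.235 × 0.9591] = 0.7143 × ln(8.857) = 0.7143 × 2.181 = 1.558 d.
L(t_c) = L₀ e^(−k_1 t_c) = 52.5 × 0.7673 = 40.28 mg/L, and at the critical point k_a D_c = k_1 L, so D_c = (0.170/1.57) × 40.28 = 4.362 mg/L.
Minimum DO = C_s − D_c = 9.79 − 4.362 = 5.428 mg/L.

t_c ≈ 1.56 d; D_c ≈ 4.36 mg/L; min DO ≈ 5.43 mg/L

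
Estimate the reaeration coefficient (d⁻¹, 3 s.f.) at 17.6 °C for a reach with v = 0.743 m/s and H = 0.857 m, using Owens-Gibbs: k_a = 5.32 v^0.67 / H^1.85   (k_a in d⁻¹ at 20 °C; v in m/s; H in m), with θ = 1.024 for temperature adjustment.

k_a(20) = 5.32 × 0.743^0.67 / 0.857^1.85 = 5.32 × 0.8195 / 0.7516 = 5.800 d⁻¹.
k_a(17.6) = 5.800 × 1.024^(17.6−20) = 5.800 × 0.9447 = 5.479 d⁻¹.

k_a ≈ 5.48 d⁻¹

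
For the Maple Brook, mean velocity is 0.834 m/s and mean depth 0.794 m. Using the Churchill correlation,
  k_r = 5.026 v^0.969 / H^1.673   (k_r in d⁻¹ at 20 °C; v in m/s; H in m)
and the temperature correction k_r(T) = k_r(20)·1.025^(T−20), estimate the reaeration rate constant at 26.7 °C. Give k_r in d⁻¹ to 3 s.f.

k_r(20) = 5.026 × 0.834^0.969 / 0.794^1.673 = 5.026 × 0.8387 / 0.6798 = 6.201 d⁻¹.
k_r(26.7) = 6.201 × 1.025^(26.7−20) = 6.201 × 1.180 = 7.316 d⁻¹.

k_r ≈ 7.32 d⁻¹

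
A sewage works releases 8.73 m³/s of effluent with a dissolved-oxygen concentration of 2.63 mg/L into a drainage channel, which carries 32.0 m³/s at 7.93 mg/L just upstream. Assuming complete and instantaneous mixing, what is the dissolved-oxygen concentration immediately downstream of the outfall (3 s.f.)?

6.79 mg/L

Flow-weighted mixing: C = (Q_r C_r + Q_w C_w)/(Q_r + Q_w)
= (32.0×7.93 + 8.73×2.63)/(32.0 + 8.73) = 276.7/40.73 = 6.794 mg/L.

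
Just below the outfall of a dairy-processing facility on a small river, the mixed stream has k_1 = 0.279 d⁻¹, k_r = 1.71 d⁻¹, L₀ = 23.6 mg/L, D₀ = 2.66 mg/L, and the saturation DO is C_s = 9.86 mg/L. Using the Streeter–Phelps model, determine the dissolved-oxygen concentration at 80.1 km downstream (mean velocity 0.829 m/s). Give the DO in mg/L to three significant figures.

DO ≈ 6.78 mg/L

Travel time t = x/v = 80.1 km / (0.829 m/s) = 80100 m / 0.829 m/s = 96620 s = 1.118 d.
k_1 L₀/(k_r−k_1) = 0.279×23.6/(1.71−0.279) = 6.584/1.431 = 4.601 mg/L.
e^(−k_1 t) = e^(−0.279×1.118) = 0.7320; e^(−k_r t) = e^(−1.71×1.118) = 0.1477.
D = 4.601 × (0.7320 − 0.1477) + 2.66 × 0.1477 = 2.688 + 0.3930 = 3.081 mg/L.
DO = C_s − D = 9.86 − 3.081 = 6.779 mg/L.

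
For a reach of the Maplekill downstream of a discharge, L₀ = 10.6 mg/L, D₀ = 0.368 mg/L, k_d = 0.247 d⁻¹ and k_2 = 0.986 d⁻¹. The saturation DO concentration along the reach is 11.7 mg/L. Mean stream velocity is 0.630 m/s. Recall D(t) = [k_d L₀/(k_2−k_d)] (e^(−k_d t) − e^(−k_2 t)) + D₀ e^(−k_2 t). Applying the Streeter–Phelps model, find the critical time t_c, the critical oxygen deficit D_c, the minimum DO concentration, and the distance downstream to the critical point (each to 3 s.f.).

At the critical point dD/dt = 0, so k_d L₀ e^(−k_d t) = k_2 D. Substituting D(t) from the Streeter–Phelps equation and solving for t gives
t_c = ln[(k_2/k_d)(1 − D₀(k_2−k_d)/(k_d L₀))] / (k_2−k_d).
Here k_2−k_d = 0.7390 d⁻¹ and 1 − D₀(k_2−k_d)/(k_d L₀) = 1 − 0.368×0.7390/(0.247×10.6) = 0.8961, so
t_c = ln(3.992 × 0.8961) / 0.7390 = 1.275 / 0.7390 = 1.725 d.
D_c = (k_d/k_2) L₀ e^(−k_d t_c) = (0.247/0.986) × 10.6 × e^(−0.247×1.725) = 0.2505 × 10.6 × 0.6531 = 1.734 mg/L.
Minimum DO = C_s − D_c = 11.7 − 1.734 = 9.966 mg/L.
x_c = v t_c = 0.630 m/s × 1.725 d × 86400 s/d = 93880 m ≈ 93.9 km.

t_c ≈ 1.72 d; D_c ≈ 1.73 mg/L; min DO ≈ 9.97 mg/L; x_c ≈ 93.9 km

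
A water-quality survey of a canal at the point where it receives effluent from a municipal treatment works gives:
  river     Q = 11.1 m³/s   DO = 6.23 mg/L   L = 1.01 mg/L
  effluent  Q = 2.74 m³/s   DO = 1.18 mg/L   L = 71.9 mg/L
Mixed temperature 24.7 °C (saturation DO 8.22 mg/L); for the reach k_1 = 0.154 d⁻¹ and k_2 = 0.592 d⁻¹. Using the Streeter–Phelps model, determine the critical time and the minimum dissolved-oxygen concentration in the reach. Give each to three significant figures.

Mixed DO = (11.1×6.23 + 2.74×1.18)/(11.1+2.74) = 72.39/13.84 = 5.230 mg/L.
Mixed L₀ = (11.1×1.01 + 2.74×71.9)/(13.84) = 208.2/13.84 = 15.04 mg/L.
Initial deficit D₀ = C_s − DO₀ = 8.22 − 5.230 = 2.990 mg/L.
t_c = (1/0.4380) ln[(0.592/0.154)(1 − 2.990×0.4380/(0.154×15.04))] = 2.283 × ln(1.671) = 1.173 d.
D_c = (0.154/0.592) × 15.04 × e^(−0.154×1.173) = 0.2601 × 15.04 × 0.8348 = 3.267 mg/L.
Minimum DO = 8.22 − 3.267 = 4.953 mg/L.

t_c ≈ 1.17 d; minimum DO ≈ 4.95 mg/L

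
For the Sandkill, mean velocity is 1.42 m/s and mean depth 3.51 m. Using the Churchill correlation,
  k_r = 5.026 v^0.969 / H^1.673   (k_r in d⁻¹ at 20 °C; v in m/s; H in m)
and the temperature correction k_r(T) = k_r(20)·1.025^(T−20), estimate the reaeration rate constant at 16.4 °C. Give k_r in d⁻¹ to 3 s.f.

k_r ≈ 0.790 d⁻¹

k_r(20) = 5.026 × 1.42^0.969 / 3.51^1.673 = 5.026 × 1.405 / 8.171 = 0.8640 d⁻¹.
k_r(16.4) = 0.8640 × 1.025^(16.4−20) = 0.8640 × 0.9149 = 0.7905 d⁻¹.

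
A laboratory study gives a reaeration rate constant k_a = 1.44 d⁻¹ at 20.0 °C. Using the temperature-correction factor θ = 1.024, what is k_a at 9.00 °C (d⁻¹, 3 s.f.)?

k_a ≈ 1.11 d⁻¹

k_a(T₂) = k_a(T₁) · θ^(T₂−T₁) = 1.44 × 1.024^(9.00−20.0)
= 1.44 × 1.024^-11.0 = 1.44 × 0.7704 = 1.109 d⁻¹.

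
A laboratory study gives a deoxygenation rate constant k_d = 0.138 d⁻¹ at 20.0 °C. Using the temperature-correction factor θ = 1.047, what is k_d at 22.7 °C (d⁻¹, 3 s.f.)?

k_d ≈ 0.156 d⁻¹

k_d(T₂) = k_d(T₁) · θ^(T₂−T₁) = 0.138 × 1.047^(22.7−20.0)
= 0.138 × 1.047^2.70 = 0.138 × 1.132 = 0.1562 d⁻¹.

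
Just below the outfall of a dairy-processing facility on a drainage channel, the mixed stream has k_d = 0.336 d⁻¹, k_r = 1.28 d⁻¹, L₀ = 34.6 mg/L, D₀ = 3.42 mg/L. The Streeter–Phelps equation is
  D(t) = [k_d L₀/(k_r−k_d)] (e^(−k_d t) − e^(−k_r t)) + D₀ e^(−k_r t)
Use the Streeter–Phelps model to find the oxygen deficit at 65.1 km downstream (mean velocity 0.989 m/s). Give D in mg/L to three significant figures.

D ≈ 6.18 mg/L

Travel time t = x/v = 65.1 km / (0.989 m/s) = 65100 m / 0.989 m/s = 65820 s = 0.7619 d.
k_d L₀/(k_r−k_d) = 0.336×34.6/(1.28−0.336) = 11.63/0.9440 = 12.32 mg/L.
e^(−k_d t) = e^(−0.336×0.7619) = 0.7742; e^(−k_r t) = e^(−1.28×0.7619) = 0.3771.
D = 12.32 × (0.7742 − 0.3771) + 3.42 × 0.3771 = 4.889 + 1.290 = 6.179 mg/L.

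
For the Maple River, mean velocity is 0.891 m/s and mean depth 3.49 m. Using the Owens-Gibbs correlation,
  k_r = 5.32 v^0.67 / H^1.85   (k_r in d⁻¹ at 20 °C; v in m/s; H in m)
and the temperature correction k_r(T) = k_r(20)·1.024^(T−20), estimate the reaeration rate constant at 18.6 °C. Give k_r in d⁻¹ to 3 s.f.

k_r(20) = 5.32 × 0.891^0.67 / 3.49^1.85 = 5.32 × 0.9256 / 10.10 = 0.4876 d⁻¹.
k_r(18.6) = 0.4876 × 1.024^(18.6−20) = 0.4876 × 0.9673 = 0.4717 d⁻¹.

k_r ≈ 0.472 d⁻¹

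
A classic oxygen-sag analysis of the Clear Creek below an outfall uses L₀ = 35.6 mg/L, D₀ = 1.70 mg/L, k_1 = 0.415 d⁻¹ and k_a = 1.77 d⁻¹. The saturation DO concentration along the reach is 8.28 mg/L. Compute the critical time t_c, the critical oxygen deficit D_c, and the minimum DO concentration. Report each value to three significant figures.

With k_a/k_1 = 4.265 and 1 − D₀(k_a−k_1)/(k_1 L₀) = 0.8441,
t_c = ln(4.265 × 0.8441) / (1.77 − 0.415) = ln(3.600) / 1.355 = 1.281/1.355 = 0.9454 d.
L(t_c) = L₀ e^(−k_1 t_c) = 35.6 × 0.6755 = 24.05 mg/L, and at the critical point k_a D_c = k_1 L, so D_c = (0.415/1.77) × 24.05 = 5.638 mg/L.
Minimum DO = C_s − D_c = 8.28 − 5.638 = 2.642 mg/L.

t_c ≈ 0.945 d; D_c ≈ 5.64 mg/L; min DO ≈ 2.64 mg/L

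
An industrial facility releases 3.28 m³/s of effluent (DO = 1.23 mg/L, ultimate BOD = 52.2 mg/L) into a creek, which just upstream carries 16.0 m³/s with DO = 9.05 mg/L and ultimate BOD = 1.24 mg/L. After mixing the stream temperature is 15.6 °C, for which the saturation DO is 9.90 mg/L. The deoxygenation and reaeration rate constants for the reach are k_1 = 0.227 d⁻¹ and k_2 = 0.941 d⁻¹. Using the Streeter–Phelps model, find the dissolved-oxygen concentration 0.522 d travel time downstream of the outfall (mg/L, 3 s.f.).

Mixed DO = (16.0×9.05 + 3.28×1.23)/(16.0+3.28) = 148.8/19.28 = 7.720 mg/L.
Mixed L₀ = (16.0×1.24 + 3.28×52.2)/(19.28) = 191.1/19.28 = 9.910 mg/L.
Initial deficit D₀ = C_s − DO₀ = 9.90 − 7.720 = 2.180 mg/L.
D(0.522) = [0.227×9.910/(0.941−0.227)](e^(−0.227×0.522) − e^(−0.941×0.522)) + 2.180 e^(−0.941×0.522)
= 3.151 × (0.8883 − 0.6119) + 2.180 × 0.6119 = 2.205 mg/L.
DO = 9.90 − 2.205 = 7.695 mg/L.

DO ≈ 7.70 mg/L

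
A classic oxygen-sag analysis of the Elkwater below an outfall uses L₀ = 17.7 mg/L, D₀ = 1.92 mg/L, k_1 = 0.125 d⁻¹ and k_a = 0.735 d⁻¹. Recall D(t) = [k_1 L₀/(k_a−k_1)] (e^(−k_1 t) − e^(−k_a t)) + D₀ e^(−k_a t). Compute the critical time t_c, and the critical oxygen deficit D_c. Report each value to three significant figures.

t_c ≈ 1.67 d; D_c ≈ 2.44 mg/L

At the critical point dD/dt = 0, so k_1 L₀ e^(−k_1 t) = k_a D. Substituting D(t) from the Streeter–Phelps equation and solving for t gives
t_c = ln[(k_a/k_1)(1 − D₀(k_a−k_1)/(k_1 L₀))] / (k_a−k_1).
Here k_a−k_1 = 0.6100 d⁻¹ and 1 − D₀(k_a−k_1)/(k_1 L₀) = 1 − 1.92×0.6100/(0.125×17.7) = 0.4706, so
t_c = ln(5.880 × 0.4706) / 0.6100 = 1.018 / 0.6100 = 1.669 d.
D_c = (k_1/k_a) L₀ e^(−k_1 t_c) = (0.125/0.735) × 17.7 × e^(−0.125×1.669) = 0.1701 × 17.7 × 0.8117 = 2.443 mg/L.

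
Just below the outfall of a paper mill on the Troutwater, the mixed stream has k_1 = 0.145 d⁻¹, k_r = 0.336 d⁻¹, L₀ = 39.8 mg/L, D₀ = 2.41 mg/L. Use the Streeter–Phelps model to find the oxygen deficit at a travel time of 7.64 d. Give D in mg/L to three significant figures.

D ≈ 7.85 mg/L

k_1 L₀/(k_r−k_1) = 0.145×39.8/(0.336−0.145) = 5.771/0.1910 = 30.21 mg/L.
e^(−k_1 t) = e^(−0.145×7.640) = 0.3303; e^(−k_r t) = e^(−0.336×7.640) = 0.07676.
D = 30.21 × (0.3303 − 0.07676) + 2.41 × 0.07676 = 7.660 + 0.1850 = 7.845 mg/L.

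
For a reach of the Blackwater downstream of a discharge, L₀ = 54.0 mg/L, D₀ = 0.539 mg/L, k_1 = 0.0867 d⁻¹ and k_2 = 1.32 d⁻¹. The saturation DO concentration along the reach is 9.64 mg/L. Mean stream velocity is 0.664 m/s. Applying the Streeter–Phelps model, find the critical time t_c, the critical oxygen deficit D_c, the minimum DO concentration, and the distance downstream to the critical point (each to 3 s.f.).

t_c ≈ 2.08 d; D_c ≈ 2.96 mg/L; min DO ≈ 6.68 mg/L; x_c ≈ 120 km

At the critical point dD/dt = 0, so k_1 L₀ e^(−k_1 t) = k_2 D. Substituting D(t) from the Streeter–Phelps equation and solving for t gives
t_c = ln[(k_2/k_1)(1 − D₀(k_2−k_1)/(k_1 L₀))] / (k_2−k_1).
Here k_2−k_1 = 1.233 d⁻¹ and 1 − D₀(k_2−k_1)/(k_1 L₀) = 1 − 0.539×1.233/(0.0867×54.0) = 0.8580, so
t_c = ln(15.22 × 0.8580) / 1.233 = 2.570 / 1.233 = 2.084 d.
D_c = (k_1/k_2) L₀ e^(−k_1 t_c) = (0.0867/1.32) × 54.0 × e^(−0.0867×2.084) = 0.06568 × 54.0 × 0.8347 = 2.961 mg/L.
Minimum DO = C_s − D_c = 9.64 − 2.961 = 6.679 mg/L.
x_c = v t_c = 0.664 m/s × 2.084 d × 86400 s/d = 119500 m ≈ 120 km.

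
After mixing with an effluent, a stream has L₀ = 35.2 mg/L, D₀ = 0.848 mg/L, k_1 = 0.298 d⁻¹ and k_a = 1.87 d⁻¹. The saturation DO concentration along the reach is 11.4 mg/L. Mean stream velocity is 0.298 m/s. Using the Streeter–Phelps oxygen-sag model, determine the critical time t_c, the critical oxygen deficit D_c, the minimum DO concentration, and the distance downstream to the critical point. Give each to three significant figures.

With k_a/k_1 = 6.275 and 1 − D₀(k_a−k_1)/(k_1 L₀) = 0.8729,
t_c = ln(6.275 × 0.8729) / (1.87 − 0.298) = ln(5.478) / 1.572 = 1.701/1.572 = 1.082 d.
L(t_c) = L₀ e^(−k_1 t_c) = 35.2 × 0.7244 = 25.50 mg/L, and at the critical point k_a D_c = k_1 L, so D_c = (0.298/1.87) × 25.50 = 4.064 mg/L.
Minimum DO = C_s − D_c = 11.4 − 4.064 = 7.336 mg/L.
x_c = v t_c = 0.298 m/s × 1.082 d × 86400 s/d = 27850 m ≈ 27.9 km.

t_c ≈ 1.08 d; D_c ≈ 4.06 mg/L; min DO ≈ 7.34 mg/L; x_c ≈ 27.9 km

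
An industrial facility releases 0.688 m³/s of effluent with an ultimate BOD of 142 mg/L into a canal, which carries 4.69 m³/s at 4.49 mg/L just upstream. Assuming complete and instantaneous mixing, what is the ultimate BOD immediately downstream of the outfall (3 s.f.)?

22.1 mg/L

Flow-weighted mixing: C = (Q_r C_r + Q_w C_w)/(Q_r + Q_w)
= (4.69×4.49 + 0.688×142)/(4.69 + 0.688) = 118.8/5.378 = 22.08 mg/L.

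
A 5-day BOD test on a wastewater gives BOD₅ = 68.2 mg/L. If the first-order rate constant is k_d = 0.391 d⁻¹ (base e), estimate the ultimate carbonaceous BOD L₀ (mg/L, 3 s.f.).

BOD₅ = L₀(1 − e^(−5k_d)) ⇒ L₀ = BOD₅ / (1 − e^(−5×0.391))
= 68.2 / (1 − 0.1416) = 68.2 / 0.8584 = 79.45 mg/L.

L₀ ≈ 79.4 mg/L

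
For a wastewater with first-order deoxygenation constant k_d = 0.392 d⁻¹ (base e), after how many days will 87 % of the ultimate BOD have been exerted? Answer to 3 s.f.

y/L₀ = 1 − e^(−k_d t) = 0.87 ⇒ e^(−k_d t) = 0.130
t = −ln(0.130) / 0.392 = 2.040 / 0.392 = 5.205 d.

t ≈ 5.20 d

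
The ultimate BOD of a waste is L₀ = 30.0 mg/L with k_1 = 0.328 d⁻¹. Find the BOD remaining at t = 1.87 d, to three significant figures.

L_t = L₀ e^(−k_1 t) = 30.0 × e^(−0.328×1.87) = 30.0 × 0.5415 = 16.25 mg/L.

L ≈ 16.2 mg/L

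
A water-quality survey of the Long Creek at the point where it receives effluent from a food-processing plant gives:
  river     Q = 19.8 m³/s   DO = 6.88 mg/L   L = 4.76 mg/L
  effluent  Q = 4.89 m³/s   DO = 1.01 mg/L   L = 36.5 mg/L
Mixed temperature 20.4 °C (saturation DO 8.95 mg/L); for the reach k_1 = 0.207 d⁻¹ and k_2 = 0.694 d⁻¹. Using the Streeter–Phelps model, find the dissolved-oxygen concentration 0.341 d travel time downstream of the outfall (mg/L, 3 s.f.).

DO ≈ 5.73 mg/L

Mixed DO = (19.8×6.88 + 4.89×1.01)/(19.8+4.89) = 141.2/24.69 = 5.717 mg/L.
Mixed L₀ = (19.8×4.76 + 4.89×36.5)/(24.69) = 272.7/24.69 = 11.05 mg/L.
Initial deficit D₀ = C_s − DO₀ = 8.95 − 5.717 = 3.233 mg/L.
D(0.341) = [0.207×11.05/(0.694−0.207)](e^(−0.207×0.341) − e^(−0.694×0.341)) + 3.233 e^(−0.694×0.341)
= 4.695 × (0.9318 − 0.7893) + 3.233 × 0.7893 = 3.221 mg/L.
DO = 8.95 − 3.221 = 5.729 mg/L.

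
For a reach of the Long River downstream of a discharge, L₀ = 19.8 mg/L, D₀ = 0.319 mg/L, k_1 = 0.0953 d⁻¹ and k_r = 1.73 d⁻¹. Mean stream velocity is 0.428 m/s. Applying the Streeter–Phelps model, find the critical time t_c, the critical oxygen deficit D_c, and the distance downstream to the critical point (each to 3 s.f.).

t_c ≈ 1.58 d; D_c ≈ 0.939 mg/L; x_c ≈ 58.3 km

At the critical point dD/dt = 0, so k_1 L₀ e^(−k_1 t) = k_r D. Substituting D(t) from the Streeter–Phelps equation and solving for t gives
t_c = ln[(k_r/k_1)(1 − D₀(k_r−k_1)/(k_1 L₀))] / (k_r−k_1).
Here k_r−k_1 = 1.635 d⁻¹ and 1 − D₀(k_r−k_1)/(k_1 L₀) = 1 − 0.319×1.635/(0.0953×19.8) = 0.7236, so
t_c = ln(18.15 × 0.7236) / 1.635 = 2.575 / 1.635 = 1.575 d.
D_c = (k_1/k_r) L₀ e^(−k_1 t_c) = (0.0953/1.73) × 19.8 × e^(−0.0953×1.575) = 0.05509 × 19.8 × 0.8606 = 0.9387 mg/L.
x_c = v t_c = 0.428 m/s × 1.575 d × 86400 s/d = 58260 m ≈ 58.3 km.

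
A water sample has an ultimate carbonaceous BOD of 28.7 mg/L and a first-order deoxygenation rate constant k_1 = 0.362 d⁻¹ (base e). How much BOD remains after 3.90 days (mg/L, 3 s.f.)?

L ≈ 6.99 mg/L

L_t = L₀ e^(−k_1 t) = 28.7 × e^(−0.362×3.90) = 28.7 × 0.2437 = 6.994 mg/L.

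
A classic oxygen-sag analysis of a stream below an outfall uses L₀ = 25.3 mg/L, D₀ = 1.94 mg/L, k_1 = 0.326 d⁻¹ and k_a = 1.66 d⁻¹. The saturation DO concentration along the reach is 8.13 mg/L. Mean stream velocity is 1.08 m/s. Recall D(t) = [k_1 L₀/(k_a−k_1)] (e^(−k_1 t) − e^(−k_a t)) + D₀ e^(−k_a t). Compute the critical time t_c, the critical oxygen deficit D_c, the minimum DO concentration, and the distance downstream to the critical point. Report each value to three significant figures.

At the critical point dD/dt = 0, so k_1 L₀ e^(−k_1 t) = k_a D. Substituting D(t) from the Streeter–Phelps equation and solving for t gives
t_c = ln[(k_a/k_1)(1 − D₀(k_a−k_1)/(k_1 L₀))] / (k_a−k_1).
Here k_a−k_1 = 1.334 d⁻¹ and 1 − D₀(k_a−k_1)/(k_1 L₀) = 1 − 1.94×1.334/(0.326×25.3) = 0.6862, so
t_c = ln(5.092 × 0.6862) / 1.334 = 1.251 / 1.334 = 0.9379 d.
D_c = (k_1/k_a) L₀ e^(−k_1 t_c) = (0.326/1.66) × 25.3 × e^(−0.326×0.9379) = 0.1964 × 25.3 × 0.7366 = 3.660 mg/L.
Minimum DO = C_s − D_c = 8.13 − 3.660 = 4.470 mg/L.
x_c = v t_c = 1.08 m/s × 0.9379 d × 86400 s/d = 87510 m ≈ 87.5 km.

t_c ≈ 0.938 d; D_c ≈ 3.66 mg/L; min DO ≈ 4.47 mg/L; x_c ≈ 87.5 km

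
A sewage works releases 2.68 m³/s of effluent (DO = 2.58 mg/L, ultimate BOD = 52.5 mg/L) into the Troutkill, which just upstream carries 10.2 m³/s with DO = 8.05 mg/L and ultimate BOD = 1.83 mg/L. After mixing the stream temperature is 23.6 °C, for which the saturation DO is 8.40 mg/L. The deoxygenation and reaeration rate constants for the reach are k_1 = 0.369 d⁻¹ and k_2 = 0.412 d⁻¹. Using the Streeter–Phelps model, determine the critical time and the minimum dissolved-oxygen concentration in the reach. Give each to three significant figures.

t_c ≈ 2.24 d; minimum DO ≈ 3.54 mg/L

Mixed DO = (10.2×8.05 + 2.68×2.58)/(10.2+2.68) = 89.02/12.88 = 6.912 mg/L.
Mixed L₀ = (10.2×1.83 + 2.68×52.5)/(12.88) = 159.4/12.88 = 12.37 mg/L.
Initial deficit D₀ = C_s − DO₀ = 8.40 − 6.912 = 1.488 mg/L.
t_c = (1/0.04300) ln[(0.412/0.369)(1 − 1.488×0.04300/(0.369×12.37))] = 23.26 × ln(1.101) = 2.235 d.
D_c = (0.369/0.412) × 12.37 × e^(−0.369×2.235) = 0.8956 × 12.37 × 0.4383 = 4.858 mg/L.
Minimum DO = 8.40 − 4.858 = 3.542 mg/L.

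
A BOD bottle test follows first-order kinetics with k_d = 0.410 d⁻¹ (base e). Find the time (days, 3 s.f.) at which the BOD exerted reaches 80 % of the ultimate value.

y/L₀ = 1 − e^(−k_d t) = 0.80 ⇒ e^(−k_d t) = 0.200
t = −ln(0.200) / 0.410 = 1.609 / 0.410 = 3.925 d.

t ≈ 3.93 d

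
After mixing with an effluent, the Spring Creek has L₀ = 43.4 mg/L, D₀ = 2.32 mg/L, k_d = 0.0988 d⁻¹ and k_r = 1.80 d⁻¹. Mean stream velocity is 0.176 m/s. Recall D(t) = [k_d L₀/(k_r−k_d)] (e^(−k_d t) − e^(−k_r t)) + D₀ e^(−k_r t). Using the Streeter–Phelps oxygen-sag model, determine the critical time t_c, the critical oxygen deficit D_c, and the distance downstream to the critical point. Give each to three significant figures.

t_c ≈ 0.218 d; D_c ≈ 2.33 mg/L; x_c ≈ 3.32 km

t_c = [1/(k_r−k_d)] ln[(k_r/k_d)(1 − D₀(k_r−k_d)/(k_d L₀))]
= [1/(1.80−0.0988)] ln[(1.80/0.0988)(1 − 2.32×1.701/(0.0988×43.4))]
= (1/1.701) ln[18.22 × 0.07956] = 0.5878 × ln(1.449) = 0.5878 × 0.3712 = 0.2182 d.
D_c = (k_d/k_r) L₀ e^(−k_d t_c) = (0.0988/1.80) × 43.4 × e^(−0.0988×0.2182) = 0.05489 × 43.4 × 0.9787 = 2.331 mg/L.
x_c = v t_c = 0.176 m/s × 0.2182 d × 86400 s/d = 3318 m ≈ 3.32 km.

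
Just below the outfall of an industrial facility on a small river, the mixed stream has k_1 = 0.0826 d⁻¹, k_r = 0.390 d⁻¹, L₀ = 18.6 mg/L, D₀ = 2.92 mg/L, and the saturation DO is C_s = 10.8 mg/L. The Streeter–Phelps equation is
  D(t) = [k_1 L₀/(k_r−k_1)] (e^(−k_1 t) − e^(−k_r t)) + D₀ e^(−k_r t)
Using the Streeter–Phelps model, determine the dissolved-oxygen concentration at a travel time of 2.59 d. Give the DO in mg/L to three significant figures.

DO ≈ 7.52 mg/L

k_1 L₀/(k_r−k_1) = 0.0826×18.6/(0.390−0.0826) = 1.536/0.3074 = 4.998 mg/L.
e^(−k_1 t) = e^(−0.0826×2.590) = 0.8074; e^(−k_r t) = e^(−0.390×2.590) = 0.3642.
D = 4.998 × (0.8074 − 0.3642) + 2.92 × 0.3642 = 2.215 + 1.063 = 3.279 mg/L.
DO = C_s − D = 10.8 − 3.279 = 7.521 mg/L.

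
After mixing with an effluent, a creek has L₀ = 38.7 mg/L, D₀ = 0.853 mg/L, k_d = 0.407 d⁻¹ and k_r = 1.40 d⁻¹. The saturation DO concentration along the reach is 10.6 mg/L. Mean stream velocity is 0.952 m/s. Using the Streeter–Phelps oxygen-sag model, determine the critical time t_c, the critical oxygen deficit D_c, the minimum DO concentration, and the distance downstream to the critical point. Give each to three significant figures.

t_c ≈ 1.19 d; D_c ≈ 6.94 mg/L; min DO ≈ 3.66 mg/L; x_c ≈ 97.8 km

At the critical point dD/dt = 0, so k_d L₀ e^(−k_d t) = k_r D. Substituting D(t) from the Streeter–Phelps equation and solving for t gives
t_c = ln[(k_r/k_d)(1 − D₀(k_r−k_d)/(k_d L₀))] / (k_r−k_d).
Here k_r−k_d = 0.9930 d⁻¹ and 1 − D₀(k_r−k_d)/(k_d L₀) = 1 − 0.853×0.9930/(0.407×38.7) = 0.9462, so
t_c = ln(3.440 × 0.9462) / 0.9930 = 1.180 / 0.9930 = 1.188 d.
L(t_c) = L₀ e^(−k_d t_c) = 38.7 × 0.6165 = 23.86 mg/L, and at the critical point k_r D_c = k_d L, so D_c = (0.407/1.40) × 23.86 = 6.936 mg/L.
Minimum DO = C_s − D_c = 10.6 − 6.936 = 3.664 mg/L.
x_c = v t_c = 0.952 m/s × 1.188 d × 86400 s/d = 97750 m ≈ 97.8 km.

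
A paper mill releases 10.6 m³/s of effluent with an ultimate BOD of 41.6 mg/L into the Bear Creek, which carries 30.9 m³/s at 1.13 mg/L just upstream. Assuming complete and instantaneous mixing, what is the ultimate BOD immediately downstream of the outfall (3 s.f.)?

11.5 mg/L

Flow-weighted mixing: C = (Q_r C_r + Q_w C_w)/(Q_r + Q_w)
= (30.9×1.13 + 10.6×41.6)/(30.9 + 10.6) = 475.9/41.50 = 11.47 mg/L.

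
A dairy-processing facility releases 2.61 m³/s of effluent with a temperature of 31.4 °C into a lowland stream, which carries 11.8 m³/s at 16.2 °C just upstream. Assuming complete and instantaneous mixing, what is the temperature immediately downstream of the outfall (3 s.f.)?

Flow-weighted mixing: C = (Q_r C_r + Q_w C_w)/(Q_r + Q_w)
= (11.8×16.2 + 2.61×31.4)/(11.8 + 2.61) = 273.1/14.41 = 18.95 °C.

19.0 °C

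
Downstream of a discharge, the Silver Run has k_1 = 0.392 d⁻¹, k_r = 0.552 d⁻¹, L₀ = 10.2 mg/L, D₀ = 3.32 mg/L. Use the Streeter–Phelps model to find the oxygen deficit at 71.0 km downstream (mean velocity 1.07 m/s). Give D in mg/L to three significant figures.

D ≈ 4.31 mg/L

Travel time t = x/v = 71.0 km / (1.07 m/s) = 71000 m / 1.07 m/s = 66360 s = 0.7680 d.
k_1 L₀/(k_r−k_1) = 0.392×10.2/(0.552−0.392) = 3.998/0.1600 = 24.99 mg/L.
e^(−k_1 t) = e^(−0.392×0.7680) = 0.7400; e^(−k_r t) = e^(−0.552×0.7680) = 0.6545.
D = 24.99 × (0.7400 − 0.6545) + 3.32 × 0.6545 = 2.138 + 2.173 = 4.311 mg/L.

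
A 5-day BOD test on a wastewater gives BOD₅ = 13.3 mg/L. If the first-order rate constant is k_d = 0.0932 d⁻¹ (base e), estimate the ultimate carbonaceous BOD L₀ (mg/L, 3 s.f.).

L₀ ≈ 35.7 mg/L

BOD₅ = L₀(1 − e^(−5k_d)) ⇒ L₀ = BOD₅ / (1 − e^(−5×0.0932))
= 13.3 / (1 − 0.6275) = 13.3 / 0.3725 = 35.71 mg/L.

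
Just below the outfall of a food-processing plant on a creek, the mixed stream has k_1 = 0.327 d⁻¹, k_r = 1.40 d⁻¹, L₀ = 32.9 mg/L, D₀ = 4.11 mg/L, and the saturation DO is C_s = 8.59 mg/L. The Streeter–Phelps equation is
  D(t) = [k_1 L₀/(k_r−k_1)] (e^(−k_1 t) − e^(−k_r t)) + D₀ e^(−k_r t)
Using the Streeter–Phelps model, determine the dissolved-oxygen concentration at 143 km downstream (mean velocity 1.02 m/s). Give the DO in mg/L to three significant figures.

Travel time t = x/v = 143 km / (1.02 m/s) = 143000 m / 1.02 m/s = 140200 s = 1.623 d.
k_1 L₀/(k_r−k_1) = 0.327×32.9/(1.40−0.327) = 10.76/1.073 = 10.03 mg/L.
e^(−k_1 t) = e^(−0.327×1.623) = 0.5883; e^(−k_r t) = e^(−1.40×1.623) = 0.1031.
D = 10.03 × (0.5883 − 0.1031) + 4.11 × 0.1031 = 4.864 + 0.4239 = 5.288 mg/L.
DO = C_s − D = 8.59 − 5.288 = 3.302 mg/L.

DO ≈ 3.30 mg/L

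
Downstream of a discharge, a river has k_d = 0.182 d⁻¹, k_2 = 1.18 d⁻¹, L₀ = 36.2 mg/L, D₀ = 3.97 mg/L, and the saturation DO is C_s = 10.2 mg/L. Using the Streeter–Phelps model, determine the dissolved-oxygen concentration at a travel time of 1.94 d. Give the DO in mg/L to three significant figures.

DO ≈ 5.83 mg/L

k_d L₀/(k_2−k_d) = 0.182×36.2/(1.18−0.182) = 6.588/0.9980 = 6.602 mg/L.
e^(−k_d t) = e^(−0.182×1.940) = 0.7025; e^(−k_2 t) = e^(−1.18×1.940) = 0.1013.
D = 6.602 × (0.7025 − 0.1013) + 3.97 × 0.1013 = 3.969 + 0.4023 = 4.371 mg/L.
DO = C_s − D = 10.2 − 4.371 = 5.829 mg/L.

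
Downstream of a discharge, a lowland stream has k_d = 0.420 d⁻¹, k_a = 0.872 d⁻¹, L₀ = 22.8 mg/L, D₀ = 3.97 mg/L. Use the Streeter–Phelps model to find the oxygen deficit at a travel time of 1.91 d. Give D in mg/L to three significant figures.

k_d L₀/(k_a−k_d) = 0.420×22.8/(0.872−0.420) = 9.576/0.4520 = 21.19 mg/L.
e^(−k_d t) = e^(−0.420×1.910) = 0.4483; e^(−k_a t) = e^(−0.872×1.910) = 0.1891.
D = 21.19 × (0.4483 − 0.1891) + 3.97 × 0.1891 = 5.492 + 0.7507 = 6.243 mg/L.

D ≈ 6.24 mg/L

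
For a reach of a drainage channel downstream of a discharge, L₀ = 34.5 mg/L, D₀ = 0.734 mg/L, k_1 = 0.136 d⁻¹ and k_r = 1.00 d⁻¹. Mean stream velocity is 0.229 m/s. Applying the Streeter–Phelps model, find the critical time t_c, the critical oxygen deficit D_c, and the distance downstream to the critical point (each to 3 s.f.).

t_c ≈ 2.14 d; D_c ≈ 3.51 mg/L; x_c ≈ 42.4 km

At the critical point dD/dt = 0, so k_1 L₀ e^(−k_1 t) = k_r D. Substituting D(t) from the Streeter–Phelps equation and solving for t gives
t_c = ln[(k_r/k_1)(1 − D₀(k_r−k_1)/(k_1 L₀))] / (k_r−k_1).
Here k_r−k_1 = 0.8640 d⁻¹ and 1 − D₀(k_r−k_1)/(k_1 L₀) = 1 − 0.734×0.8640/(0.136×34.5) = 0.8648, so
t_c = ln(7.353 × 0.8648) / 0.8640 = 1.850 / 0.8640 = 2.141 d.
L(t_c) = L₀ e^(−k_1 t_c) = 34.5 × 0.7474 = 25.78 mg/L, and at the critical point k_r D_c = k_1 L, so D_c = (0.136/1.00) × 25.78 = 3.507 mg/L.
x_c = v t_c = 0.229 m/s × 2.141 d × 86400 s/d = 42360 m ≈ 42.4 km.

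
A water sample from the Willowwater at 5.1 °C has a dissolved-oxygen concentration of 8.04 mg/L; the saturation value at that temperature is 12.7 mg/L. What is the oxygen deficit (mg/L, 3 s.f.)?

D = C_s − C = 12.7 − 8.04 = 4.66 mg/L.

D ≈ 4.66 mg/L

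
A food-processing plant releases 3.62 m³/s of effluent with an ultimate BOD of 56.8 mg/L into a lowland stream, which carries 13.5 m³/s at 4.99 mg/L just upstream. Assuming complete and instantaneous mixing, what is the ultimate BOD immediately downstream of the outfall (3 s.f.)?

Flow-weighted mixing: C = (Q_r C_r + Q_w C_w)/(Q_r + Q_w)
= (13.5×4.99 + 3.62×56.8)/(13.5 + 3.62) = 273.0/17.12 = 15.95 mg/L.

15.9 mg/L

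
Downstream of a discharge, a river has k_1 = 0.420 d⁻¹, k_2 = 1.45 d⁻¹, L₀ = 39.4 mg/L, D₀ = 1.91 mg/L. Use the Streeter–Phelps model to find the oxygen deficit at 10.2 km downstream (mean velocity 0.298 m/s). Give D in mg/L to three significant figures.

Travel time t = x/v = 10.2 km / (0.298 m/s) = 10200 m / 0.298 m/s = 34230 s = 0.3962 d.
k_1 L₀/(k_2−k_1) = 0.420×39.4/(1.45−0.420) = 16.55/1.030 = 16.07 mg/L.
e^(−k_1 t) = e^(−0.420×0.3962) = 0.8467; e^(−k_2 t) = e^(−1.45×0.3962) = 0.5630.
D = 16.07 × (0.8467 − 0.5630) + 1.91 × 0.5630 = 4.558 + 1.075 = 5.633 mg/L.

D ≈ 5.63 mg/L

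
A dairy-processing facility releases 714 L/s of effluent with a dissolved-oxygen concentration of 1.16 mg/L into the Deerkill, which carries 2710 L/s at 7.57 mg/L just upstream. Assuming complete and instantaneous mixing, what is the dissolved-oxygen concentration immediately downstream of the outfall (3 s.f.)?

Flow-weighted mixing: C = (Q_r C_r + Q_w C_w)/(Q_r + Q_w)
= (2710×7.57 + 714×1.16)/(2710 + 714) = 21340/3424 = 6.233 mg/L.

6.23 mg/L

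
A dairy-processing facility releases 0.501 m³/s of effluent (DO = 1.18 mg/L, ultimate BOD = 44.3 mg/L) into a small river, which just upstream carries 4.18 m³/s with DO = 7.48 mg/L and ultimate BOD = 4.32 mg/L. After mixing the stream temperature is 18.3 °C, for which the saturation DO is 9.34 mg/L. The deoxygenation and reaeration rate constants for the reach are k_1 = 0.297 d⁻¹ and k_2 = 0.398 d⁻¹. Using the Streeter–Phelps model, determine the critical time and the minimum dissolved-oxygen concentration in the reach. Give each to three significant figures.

t_c ≈ 1.85 d; minimum DO ≈ 5.64 mg/L

Mixed DO = (4.18×7.48 + 0.501×1.18)/(4.18+0.501) = 31.86/4.681 = 6.806 mg/L.
Mixed L₀ = (4.18×4.32 + 0.501×44.3)/(4.681) = 40.25/4.681 = 8.599 mg/L.
Initial deficit D₀ = C_s − DO₀ = 9.34 − 6.806 = 2.534 mg/L.
t_c = (1/0.1010) ln[(0.398/0.297)(1 − 2.534×0.1010/(0.297×8.599))] = 9.901 × ln(1.206) = 1.853 d.
D_c = (0.297/0.398) × 8.599 × e^(−0.297×1.853) = 0.7462 × 8.599 × 0.5768 = 3.701 mg/L.
Minimum DO = 9.34 − 3.701 = 5.639 mg/L.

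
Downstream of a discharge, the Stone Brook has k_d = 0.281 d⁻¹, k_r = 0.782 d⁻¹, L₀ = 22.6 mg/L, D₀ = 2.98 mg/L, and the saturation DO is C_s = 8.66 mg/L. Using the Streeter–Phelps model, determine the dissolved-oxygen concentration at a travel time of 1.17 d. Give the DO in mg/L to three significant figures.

k_d L₀/(k_r−k_d) = 0.281×22.6/(0.782−0.281) = 6.351/0.5010 = 12.68 mg/L.
e^(−k_d t) = e^(−0.281×1.170) = 0.7198; e^(−k_r t) = e^(−0.782×1.170) = 0.4005.
D = 12.68 × (0.7198 − 0.4005) + 2.98 × 0.4005 = 4.047 + 1.194 = 5.241 mg/L.
DO = C_s − D = 8.66 − 5.241 = 3.419 mg/L.

DO ≈ 3.42 mg/L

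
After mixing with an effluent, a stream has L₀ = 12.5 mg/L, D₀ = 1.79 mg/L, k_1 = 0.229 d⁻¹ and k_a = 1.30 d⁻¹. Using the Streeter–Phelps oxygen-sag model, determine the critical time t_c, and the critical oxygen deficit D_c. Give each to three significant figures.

t_c ≈ 0.587 d; D_c ≈ 1.93 mg/L

With k_a/k_1 = 5.677 and 1 − D₀(k_a−k_1)/(k_1 L₀) = 0.3303,
t_c = ln(5.677 × 0.3303) / (1.30 − 0.229) = ln(1.875) / 1.071 = 0.6286/1.071 = 0.5869 d.
D_c = (k_1/k_a) L₀ e^(−k_1 t_c) = (0.229/1.30) × 12.5 × e^(−0.229×0.5869) = 0.1762 × 12.5 × 0.8742 = 1.925 mg/L.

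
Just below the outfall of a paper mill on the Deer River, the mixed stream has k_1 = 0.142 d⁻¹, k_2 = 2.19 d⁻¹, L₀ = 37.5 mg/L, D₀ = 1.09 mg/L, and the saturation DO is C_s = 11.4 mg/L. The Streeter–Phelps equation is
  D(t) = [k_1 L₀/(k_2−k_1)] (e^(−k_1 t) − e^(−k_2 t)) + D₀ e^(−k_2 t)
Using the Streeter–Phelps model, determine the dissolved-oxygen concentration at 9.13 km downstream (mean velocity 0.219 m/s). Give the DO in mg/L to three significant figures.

DO ≈ 9.50 mg/L

Travel time t = x/v = 9.13 km / (0.219 m/s) = 9130 m / 0.219 m/s = 41690 s = 0.4825 d.
k_1 L₀/(k_2−k_1) = 0.142×37.5/(2.19−0.142) = 5.325/2.048 = 2.600 mg/L.
e^(−k_1 t) = e^(−0.142×0.4825) = 0.9338; e^(−k_2 t) = e^(−2.19×0.4825) = 0.3476.
D = 2.600 × (0.9338 − 0.3476) + 1.09 × 0.3476 = 1.524 + 0.3789 = 1.903 mg/L.
DO = C_s − D = 11.4 − 1.903 = 9.497 mg/L.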